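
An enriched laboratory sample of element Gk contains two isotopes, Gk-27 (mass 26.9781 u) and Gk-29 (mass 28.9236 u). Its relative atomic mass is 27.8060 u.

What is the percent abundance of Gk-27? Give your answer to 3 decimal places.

Writing the weighted mean with unknown fraction x of Gk-27:
26.9781·x + 28.9236·(1 − x) = 27.8060
(26.9781 − 28.9236)·x = 27.8060 − 28.9236
x = -1.1176 / -1.9455 = 0.57445 → 57.445% Gk-27, 42.555% Gk-29.

57.445%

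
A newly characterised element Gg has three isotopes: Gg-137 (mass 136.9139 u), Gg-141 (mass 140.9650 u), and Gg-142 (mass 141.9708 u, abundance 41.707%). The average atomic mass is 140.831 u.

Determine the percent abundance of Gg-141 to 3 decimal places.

The remaining 58.293% is split between Gg-137 (fraction x) and Gg-141 (fraction 0.58293 − x).
Substituting: 136.9139x + 140.9650(0.58293 − x) = 81.619238444
(136.9139 − 140.9650)x = -0.553489006  ⇒  x = 0.13663, y = 0.44630
Gg-137: 13.663%, Gg-141: 44.630%.

44.630%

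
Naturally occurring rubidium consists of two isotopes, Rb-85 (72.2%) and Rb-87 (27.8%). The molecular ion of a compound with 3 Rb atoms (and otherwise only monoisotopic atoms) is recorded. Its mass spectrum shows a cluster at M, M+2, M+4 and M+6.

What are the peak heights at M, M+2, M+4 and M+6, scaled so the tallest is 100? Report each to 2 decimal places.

Each Rb atom is independently Rb-85 (p = 0.722) or Rb-87 (q = 0.278); the cluster is the binomial expansion (p + q)^3.
P(M) = 0.722^3 = 0.376367
P(M+2) = 3 × 0.722^2 × 0.278^1 = 0.434751
P(M+4) = 3 × 0.722^1 × 0.278^2 = 0.167397
P(M+6) = 0.278^3 = 0.021485
The M+2 peak is largest (0.434751); scaling to 100 gives 86.57 : 100.00 : 38.50 : 4.94.

86.57 : 100.00 : 38.50 : 4.94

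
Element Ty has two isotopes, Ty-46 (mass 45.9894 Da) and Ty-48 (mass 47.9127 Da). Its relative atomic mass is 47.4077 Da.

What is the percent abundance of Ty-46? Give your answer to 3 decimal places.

26.257%

Let x be the fractional abundance of Ty-46; then Ty-48 has abundance 1 − x.
45.9894·x + 47.9127·(1 − x) = 47.4077
(45.9894 − 47.9127)·x = 47.4077 − 47.9127
x = -0.5050 / -1.9233 = 0.26257 → 26.257% Ty-46, 73.743% Ty-48.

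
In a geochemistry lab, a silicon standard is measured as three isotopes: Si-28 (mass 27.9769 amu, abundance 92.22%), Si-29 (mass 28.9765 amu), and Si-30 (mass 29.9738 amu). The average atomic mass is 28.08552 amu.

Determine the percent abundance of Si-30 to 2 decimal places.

3.09%

The remaining 7.78% is split between Si-29 (fraction x) and Si-30 (fraction 0.0778 − x).
Substituting: 28.9765x + 29.9738(0.0778 − x) = 2.28522282
(28.9765 − 29.9738)x = -0.04673882  ⇒  x = 0.04687, y = 0.03093
Si-29: 4.69%, Si-30: 3.09%.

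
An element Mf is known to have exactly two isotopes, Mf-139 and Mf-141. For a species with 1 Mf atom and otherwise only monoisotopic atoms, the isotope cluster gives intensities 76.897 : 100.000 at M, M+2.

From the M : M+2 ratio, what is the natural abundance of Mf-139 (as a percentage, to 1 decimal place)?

Write p for the Mf-139 fraction. I(M+2)/I(M) = [C(1,1)·p^0·(1−p)] / p^1 = 1·(1−p)/p = 100.000/76.897 = 1.3004
(1−p)/p = 1.3004/1 = 1.3004  ⇒  p = 1/(1 + 1.3004) = 0.4347
Mf-139: 43.5%, Mf-141: 56.5%.

43.5%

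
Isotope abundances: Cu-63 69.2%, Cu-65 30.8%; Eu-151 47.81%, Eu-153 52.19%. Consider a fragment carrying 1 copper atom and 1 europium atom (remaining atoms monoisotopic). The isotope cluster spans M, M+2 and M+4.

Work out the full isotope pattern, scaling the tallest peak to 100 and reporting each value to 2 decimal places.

65.07 : 100.00 : 31.62

Copper pattern (n=1): 0.6920 : 0.3080
Europium pattern (n=1): 0.4781 : 0.5219
Convolve the two distributions (both contribute in 2-u steps):
  M: 0.6920×0.4781 = 0.330845
  M+2: 0.6920×0.5219 + 0.3080×0.4781 = 0.508410
  M+4: 0.3080×0.5219 = 0.160745
Scale to base peak (0.508410) = 100: 65.07 : 100.00 : 31.62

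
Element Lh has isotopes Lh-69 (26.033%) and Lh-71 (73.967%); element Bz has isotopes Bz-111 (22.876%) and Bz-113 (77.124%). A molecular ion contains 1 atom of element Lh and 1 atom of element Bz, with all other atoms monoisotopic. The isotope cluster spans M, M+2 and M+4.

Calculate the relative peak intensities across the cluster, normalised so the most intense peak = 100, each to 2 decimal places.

Element Lh pattern (n=1): 0.26033 : 0.73967
Element Bz pattern (n=1): 0.22876 : 0.77124
Convolve the two distributions (both contribute in 2-u steps):
  M: 0.26033×0.22876 = 0.059553
  M+2: 0.26033×0.77124 + 0.73967×0.22876 = 0.369984
  M+4: 0.73967×0.77124 = 0.570463
Scale to base peak (0.570463) = 100: 10.44 : 64.86 : 100.00

10.44 : 64.86 : 100.00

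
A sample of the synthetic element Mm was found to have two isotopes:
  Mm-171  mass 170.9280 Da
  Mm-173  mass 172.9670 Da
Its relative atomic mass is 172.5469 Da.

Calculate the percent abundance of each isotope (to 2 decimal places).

Mm-171: 20.60%, Mm-173: 79.40%

With x = fraction of Mm-171 (so Mm-173 is 1 − x):
170.9280·x + 172.9670·(1 − x) = 172.5469
(170.9280 − 172.9670)·x = 172.5469 − 172.9670
x = -0.4201 / -2.0390 = 0.20603 → 20.60% Mm-171, 79.40% Mm-173.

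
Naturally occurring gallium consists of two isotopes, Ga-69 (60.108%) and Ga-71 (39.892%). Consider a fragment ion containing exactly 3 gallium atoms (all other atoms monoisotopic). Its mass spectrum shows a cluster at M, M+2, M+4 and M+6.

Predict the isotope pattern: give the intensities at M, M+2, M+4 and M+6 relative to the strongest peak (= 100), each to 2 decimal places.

The 3 Ga atoms are independent, so intensities follow the terms of (0.60108 + 0.39892)^3.
P(M) = 0.60108^3 = 0.217169
P(M+2) = 3 × 0.60108^2 × 0.39892^1 = 0.432386
P(M+4) = 3 × 0.60108^1 × 0.39892^2 = 0.286963
P(M+6) = 0.39892^3 = 0.063483
The M+2 peak is largest (0.432386); scaling to 100 gives 50.23 : 100.00 : 66.37 : 14.68.

50.23 : 100.00 : 66.37 : 14.68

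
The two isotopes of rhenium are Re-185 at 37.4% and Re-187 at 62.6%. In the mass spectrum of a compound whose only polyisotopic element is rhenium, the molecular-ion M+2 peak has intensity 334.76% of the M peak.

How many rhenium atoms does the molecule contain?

For n independent Re atoms, I(M+2)/I(M) = n · (abundance Re-187) / (abundance Re-185) = n · 0.626/0.374.
n = 3.3476 × 0.374/0.626 = 2.00 ≈ 2

2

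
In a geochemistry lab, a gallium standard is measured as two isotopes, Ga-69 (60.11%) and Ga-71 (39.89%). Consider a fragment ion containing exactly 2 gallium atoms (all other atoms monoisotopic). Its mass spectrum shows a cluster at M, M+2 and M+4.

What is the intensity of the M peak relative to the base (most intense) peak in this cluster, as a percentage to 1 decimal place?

75.3%

(0.6011 + 0.3989)^2 gives M 0.3613, M+2 0.4796, M+4 0.1591; the largest is M+2.
P(M+2) = C(2,1) × 0.6011^1 × 0.3989^1 = 2 × 0.6011 × 0.3989 = 0.479558 (base)
P(M) = C(2,0) × 0.6011^2 × 0.3989^0 = 1 × 0.36132121 × 1.0000 = 0.361321
Relative intensity = 0.361321 / 0.479558 × 100 = 75.3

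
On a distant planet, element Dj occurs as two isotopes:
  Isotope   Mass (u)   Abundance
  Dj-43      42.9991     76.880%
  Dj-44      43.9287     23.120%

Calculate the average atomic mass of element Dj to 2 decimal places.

Weight each isotope mass by its fractional abundance: 0.76880 × 42.9991 + 0.23120 × 43.9287
= 33.05771 + 10.15632 = 43.21403 u

43.21 u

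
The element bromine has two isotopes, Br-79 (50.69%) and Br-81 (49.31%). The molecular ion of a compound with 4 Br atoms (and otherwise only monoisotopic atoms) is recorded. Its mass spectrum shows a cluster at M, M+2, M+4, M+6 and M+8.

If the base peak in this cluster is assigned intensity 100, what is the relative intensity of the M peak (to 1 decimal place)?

17.6

Term probabilities: M 0.0660, M+2 0.2569, M+4 0.3749, M+6 0.2431, M+8 0.0591. Base peak = M+4.
P(M+4) = C(4,2) × 0.5069^2 × 0.4931^2 = 6 × 0.25694761 × 0.24314761 = 0.374857 (base)
P(M) = C(4,0) × 0.5069^4 × 0.4931^0 = 1 × 0.06602207 × 1.0000 = 0.066022
Relative intensity = 0.066022 / 0.374857 × 100 = 17.6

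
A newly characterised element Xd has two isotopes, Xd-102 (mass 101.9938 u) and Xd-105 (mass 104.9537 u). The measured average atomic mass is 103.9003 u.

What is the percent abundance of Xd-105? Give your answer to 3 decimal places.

64.411%

Writing the weighted mean with unknown fraction x of Xd-102:
101.9938·x + 104.9537·(1 − x) = 103.9003
(101.9938 − 104.9537)·x = 103.9003 − 104.9537
x = -1.0534 / -2.9599 = 0.35589 → 35.589% Xd-102, 64.411% Xd-105.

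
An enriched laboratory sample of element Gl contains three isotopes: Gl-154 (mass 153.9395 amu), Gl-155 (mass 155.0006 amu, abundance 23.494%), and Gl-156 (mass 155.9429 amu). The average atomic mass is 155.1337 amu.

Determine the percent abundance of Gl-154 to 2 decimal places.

29.34%

Let x and y be the fractions of Gl-154 and Gl-156. Then x + y = 1 − 0.23494 = 0.76506 and 153.9395x + 155.9429y = 155.1337 − 0.23494×155.0006 = 118.717859036.
Substituting: 153.9395x + 155.9429(0.76506 − x) = 118.717859036
(153.9395 − 155.9429)x = -0.587816038  ⇒  x = 0.29341, y = 0.47165
Gl-154: 29.34%, Gl-156: 47.17%.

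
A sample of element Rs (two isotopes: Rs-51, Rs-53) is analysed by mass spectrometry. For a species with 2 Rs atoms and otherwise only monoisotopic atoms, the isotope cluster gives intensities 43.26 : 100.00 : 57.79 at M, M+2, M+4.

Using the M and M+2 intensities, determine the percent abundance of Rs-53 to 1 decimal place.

53.6%

Let p = fractional abundance of Rs-51. I(M+2)/I(M) = [C(2,1)·p^1·(1−p)] / p^2 = 2·(1−p)/p = 100.00/43.26 = 2.3116
(1−p)/p = 2.3116/2 = 1.1558  ⇒  p = 1/(1 + 1.1558) = 0.4639
Rs-51: 46.4%, Rs-53: 53.6%.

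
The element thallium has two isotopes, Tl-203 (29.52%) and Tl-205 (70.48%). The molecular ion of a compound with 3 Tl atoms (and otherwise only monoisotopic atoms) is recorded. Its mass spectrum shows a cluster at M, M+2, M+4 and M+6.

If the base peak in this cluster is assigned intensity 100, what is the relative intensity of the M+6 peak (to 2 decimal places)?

Term probabilities: M 0.0257, M+2 0.1843, M+4 0.4399, M+6 0.3501. Base peak = M+4.
P(M+4) = C(3,2) × 0.2952^1 × 0.7048^2 = 3 × 0.2952 × 0.49674304 = 0.439916 (base)
P(M+6) = C(3,3) × 0.2952^0 × 0.7048^3 = 1 × 1.0000 × 0.35010449 = 0.350104
Relative intensity = 0.350104 / 0.439916 × 100 = 79.58

79.58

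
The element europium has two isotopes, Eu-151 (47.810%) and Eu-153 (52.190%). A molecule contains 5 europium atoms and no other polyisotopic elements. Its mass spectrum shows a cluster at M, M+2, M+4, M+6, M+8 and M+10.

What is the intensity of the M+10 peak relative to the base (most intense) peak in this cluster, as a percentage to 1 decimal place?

11.9%

(0.47810 + 0.52190)^5 gives M 0.0250, M+2 0.1363, M+4 0.2977, M+6 0.3249, M+8 0.1774, M+10 0.0387; the largest is M+6.
P(M+6) = C(5,3) × 0.47810^2 × 0.52190^3 = 10 × 0.22857961 × 0.14215492 = 0.324937 (base)
P(M+10) = C(5,5) × 0.47810^0 × 0.52190^5 = 1 × 1.0000 × 0.0387201 = 0.038720
Relative intensity = 0.038720 / 0.324937 × 100 = 11.9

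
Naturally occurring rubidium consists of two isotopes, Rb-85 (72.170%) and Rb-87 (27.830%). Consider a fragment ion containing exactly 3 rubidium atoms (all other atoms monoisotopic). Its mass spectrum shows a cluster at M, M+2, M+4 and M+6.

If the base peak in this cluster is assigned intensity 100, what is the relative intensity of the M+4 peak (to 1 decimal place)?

Term probabilities: M 0.3759, M+2 0.4349, M+4 0.1677, M+6 0.0216. Base peak = M+2.
P(M+2) = C(3,1) × 0.72170^2 × 0.27830^1 = 3 × 0.52085089 × 0.2783 = 0.434858 (base)
P(M+4) = C(3,2) × 0.72170^1 × 0.27830^2 = 3 × 0.7217 × 0.07745089 = 0.167689
Relative intensity = 0.167689 / 0.434858 × 100 = 38.6

38.6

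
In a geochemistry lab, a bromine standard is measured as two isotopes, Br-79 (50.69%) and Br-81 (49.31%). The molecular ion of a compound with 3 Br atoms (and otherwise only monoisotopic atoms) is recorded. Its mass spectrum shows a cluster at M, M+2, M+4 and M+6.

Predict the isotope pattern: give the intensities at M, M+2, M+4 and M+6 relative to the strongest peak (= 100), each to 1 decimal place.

34.3 : 100.0 : 97.3 : 31.5

Each Br atom is independently Br-79 (p = 0.5069) or Br-81 (q = 0.4931); the cluster is the binomial expansion (p + q)^3.
P(M) = 0.5069^3 = 0.130247
P(M+2) = 3 × 0.5069^2 × 0.4931^1 = 0.380103
P(M+4) = 3 × 0.5069^1 × 0.4931^2 = 0.369755
P(M+6) = 0.4931^3 = 0.119896
The M+2 peak is largest (0.380103); scaling to 100 gives 34.3 : 100.0 : 97.3 : 31.5.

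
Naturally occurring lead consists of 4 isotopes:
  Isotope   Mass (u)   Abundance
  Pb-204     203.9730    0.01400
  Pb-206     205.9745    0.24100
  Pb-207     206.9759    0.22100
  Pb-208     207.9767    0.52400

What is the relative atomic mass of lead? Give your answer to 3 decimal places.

207.217 u

Weight each isotope mass by its fractional abundance: 0.01400 × 203.9730 + 0.24100 × 205.9745 + 0.22100 × 206.9759 + 0.52400 × 207.9767
= 2.85562 + 49.63985 + 45.74167 + 108.97979 = 207.21693 u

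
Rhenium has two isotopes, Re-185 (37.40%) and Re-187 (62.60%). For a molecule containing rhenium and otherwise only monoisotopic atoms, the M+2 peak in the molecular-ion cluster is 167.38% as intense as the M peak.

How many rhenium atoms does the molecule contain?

1

The M+2/M ratio from n Re atoms is n · q/p = n · 0.6260/0.3740.
n = 1.6738 × 0.3740/0.6260 = 1.00 ≈ 1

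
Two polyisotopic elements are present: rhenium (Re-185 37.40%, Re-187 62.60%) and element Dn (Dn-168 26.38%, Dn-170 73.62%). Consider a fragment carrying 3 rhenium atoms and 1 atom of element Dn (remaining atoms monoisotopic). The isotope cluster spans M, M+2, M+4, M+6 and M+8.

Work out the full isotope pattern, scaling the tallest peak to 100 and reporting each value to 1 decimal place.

3.6 : 27.8 : 79.7 : 100.0 : 46.5

Rhenium pattern (n=3): 0.05231362 : 0.26268713 : 0.43968487 : 0.24531438
Element Dn pattern (n=1): 0.2638 : 0.7362
Convolve the two distributions (both contribute in 2-u steps):
  M: 0.05231362×0.2638 = 0.013800
  M+2: 0.05231362×0.7362 + 0.26268713×0.2638 = 0.107810
  M+4: 0.26268713×0.7362 + 0.43968487×0.2638 = 0.309379
  M+6: 0.43968487×0.7362 + 0.24531438×0.2638 = 0.388410
  M+8: 0.24531438×0.7362 = 0.180600
Scale to base peak (0.388410) = 100: 3.6 : 27.8 : 79.7 : 100.0 : 46.5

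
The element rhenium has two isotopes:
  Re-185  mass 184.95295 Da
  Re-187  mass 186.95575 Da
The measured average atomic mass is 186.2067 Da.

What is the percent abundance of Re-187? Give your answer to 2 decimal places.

62.60%

Writing the weighted mean with unknown fraction x of Re-185:
184.95295·x + 186.95575·(1 − x) = 186.2067
(184.95295 − 186.95575)·x = 186.2067 − 186.95575
x = -0.74905 / -2.00280 = 0.37400 → 37.40% Re-185, 62.60% Re-187.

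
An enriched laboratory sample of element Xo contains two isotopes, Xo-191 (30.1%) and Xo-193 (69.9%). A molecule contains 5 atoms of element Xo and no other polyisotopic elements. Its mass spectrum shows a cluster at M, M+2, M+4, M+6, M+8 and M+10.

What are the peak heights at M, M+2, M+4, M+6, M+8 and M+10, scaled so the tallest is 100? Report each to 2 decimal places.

The 5 Xo atoms are independent, so intensities follow the terms of (0.301 + 0.699)^5.
P(M) = 0.301^5 = 0.002471
P(M+2) = 5 × 0.301^4 × 0.699^1 = 0.028689
P(M+4) = 10 × 0.301^3 × 0.699^2 = 0.133246
P(M+6) = 10 × 0.301^2 × 0.699^3 = 0.309431
P(M+8) = 5 × 0.301^1 × 0.699^4 = 0.359290
P(M+10) = 0.699^5 = 0.166873
The M+8 peak is largest (0.359290); scaling to 100 gives 0.69 : 7.98 : 37.09 : 86.12 : 100.00 : 46.45.

0.69 : 7.98 : 37.09 : 86.12 : 100.00 : 46.45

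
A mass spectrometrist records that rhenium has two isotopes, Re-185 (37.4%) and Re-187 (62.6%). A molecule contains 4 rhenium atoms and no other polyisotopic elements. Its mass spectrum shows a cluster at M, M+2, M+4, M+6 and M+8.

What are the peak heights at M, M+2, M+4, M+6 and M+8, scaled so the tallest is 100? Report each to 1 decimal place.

Each Re atom is independently Re-185 (p = 0.374) or Re-187 (q = 0.626); the cluster is the binomial expansion (p + q)^4.
P(M) = 0.374^4 = 0.019565
P(M+2) = 4 × 0.374^3 × 0.626^1 = 0.130993
P(M+4) = 6 × 0.374^2 × 0.626^2 = 0.328884
P(M+6) = 4 × 0.374^1 × 0.626^3 = 0.366990
P(M+8) = 0.626^4 = 0.153567
The M+6 peak is largest (0.366990); scaling to 100 gives 5.3 : 35.7 : 89.6 : 100.0 : 41.8.

5.3 : 35.7 : 89.6 : 100.0 : 41.8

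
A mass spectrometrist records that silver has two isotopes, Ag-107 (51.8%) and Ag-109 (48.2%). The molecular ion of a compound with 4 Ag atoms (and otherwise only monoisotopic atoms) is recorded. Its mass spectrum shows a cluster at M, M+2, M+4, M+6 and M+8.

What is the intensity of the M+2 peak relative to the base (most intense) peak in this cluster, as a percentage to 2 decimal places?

Term probabilities: M 0.0720, M+2 0.2680, M+4 0.3740, M+6 0.2320, M+8 0.0540. Base peak = M+4.
P(M+4) = C(4,2) × 0.518^2 × 0.482^2 = 6 × 0.268324 × 0.232324 = 0.374029 (base)
P(M+2) = C(4,1) × 0.518^3 × 0.482^1 = 4 × 0.13899183 × 0.4820 = 0.267976
Relative intensity = 0.267976 / 0.374029 × 100 = 71.65

71.65%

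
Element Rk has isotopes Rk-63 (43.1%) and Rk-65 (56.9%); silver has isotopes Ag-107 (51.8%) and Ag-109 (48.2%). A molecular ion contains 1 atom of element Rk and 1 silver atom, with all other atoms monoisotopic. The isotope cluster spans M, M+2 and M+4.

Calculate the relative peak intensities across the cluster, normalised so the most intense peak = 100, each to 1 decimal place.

44.4 : 100.0 : 54.6

Element Rk pattern (n=1): 0.4310 : 0.5690
Silver pattern (n=1): 0.5180 : 0.4820
Convolve the two distributions (both contribute in 2-u steps):
  M: 0.4310×0.5180 = 0.223258
  M+2: 0.4310×0.4820 + 0.5690×0.5180 = 0.502484
  M+4: 0.5690×0.4820 = 0.274258
Scale to base peak (0.502484) = 100: 44.4 : 100.0 : 54.6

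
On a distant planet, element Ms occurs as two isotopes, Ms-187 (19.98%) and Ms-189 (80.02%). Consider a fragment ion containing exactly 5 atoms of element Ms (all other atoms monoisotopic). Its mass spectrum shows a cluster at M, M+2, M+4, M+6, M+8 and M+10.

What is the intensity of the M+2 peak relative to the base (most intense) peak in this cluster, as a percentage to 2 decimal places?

(0.1998 + 0.8002)^5 gives M 0.0003, M+2 0.0064, M+4 0.0511, M+6 0.2045, M+8 0.4096, M+10 0.3281; the largest is M+8.
P(M+8) = C(5,4) × 0.1998^1 × 0.8002^4 = 5 × 0.1998 × 0.41000975 = 0.409600 (base)
P(M+2) = C(5,1) × 0.1998^4 × 0.8002^1 = 5 × 0.00159361 × 0.8002 = 0.006376
Relative intensity = 0.006376 / 0.409600 × 100 = 1.56

1.56%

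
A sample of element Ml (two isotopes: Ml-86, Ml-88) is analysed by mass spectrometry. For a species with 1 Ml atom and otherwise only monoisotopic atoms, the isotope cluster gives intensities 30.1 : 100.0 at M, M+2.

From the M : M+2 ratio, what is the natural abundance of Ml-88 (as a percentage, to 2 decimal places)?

Write p for the Ml-86 fraction. I(M+2)/I(M) = [C(1,1)·p^0·(1−p)] / p^1 = 1·(1−p)/p = 100.0/30.1 = 3.3223
(1−p)/p = 3.3223/1 = 3.3223  ⇒  p = 1/(1 + 3.3223) = 0.2314
Ml-86: 23.14%, Ml-88: 76.86%.

76.86%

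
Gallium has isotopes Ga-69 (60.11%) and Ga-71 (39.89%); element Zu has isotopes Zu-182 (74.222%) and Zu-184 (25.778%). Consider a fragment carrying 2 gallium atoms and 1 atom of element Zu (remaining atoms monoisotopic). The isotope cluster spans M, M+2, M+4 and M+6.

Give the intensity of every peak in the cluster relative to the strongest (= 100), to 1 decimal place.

59.7 : 100.0 : 53.8 : 9.1

Gallium pattern (n=2): 0.36132121 : 0.47955758 : 0.15912121
Element Zu pattern (n=1): 0.74222 : 0.25778
Convolve the two distributions (both contribute in 2-u steps):
  M: 0.36132121×0.74222 = 0.268180
  M+2: 0.36132121×0.25778 + 0.47955758×0.74222 = 0.449079
  M+4: 0.47955758×0.25778 + 0.15912121×0.74222 = 0.241723
  M+6: 0.15912121×0.25778 = 0.041018
Scale to base peak (0.449079) = 100: 59.7 : 100.0 : 53.8 : 9.1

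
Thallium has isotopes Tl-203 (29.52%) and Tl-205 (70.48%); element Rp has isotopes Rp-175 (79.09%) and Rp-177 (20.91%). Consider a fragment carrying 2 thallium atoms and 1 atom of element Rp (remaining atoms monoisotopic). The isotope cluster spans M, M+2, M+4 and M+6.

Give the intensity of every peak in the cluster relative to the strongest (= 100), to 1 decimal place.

Thallium pattern (n=2): 0.08714304 : 0.41611392 : 0.49674304
Element Rp pattern (n=1): 0.7909 : 0.2091
Convolve the two distributions (both contribute in 2-u steps):
  M: 0.08714304×0.7909 = 0.068921
  M+2: 0.08714304×0.2091 + 0.41611392×0.7909 = 0.347326
  M+4: 0.41611392×0.2091 + 0.49674304×0.7909 = 0.479883
  M+6: 0.49674304×0.2091 = 0.103869
Scale to base peak (0.479883) = 100: 14.4 : 72.4 : 100.0 : 21.6

14.4 : 72.4 : 100.0 : 21.6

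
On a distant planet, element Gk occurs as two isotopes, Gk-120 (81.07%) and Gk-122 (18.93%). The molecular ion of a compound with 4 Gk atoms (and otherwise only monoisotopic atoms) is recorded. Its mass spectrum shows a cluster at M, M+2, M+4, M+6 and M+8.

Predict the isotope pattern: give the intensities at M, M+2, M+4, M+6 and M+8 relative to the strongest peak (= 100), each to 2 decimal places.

The 4 Gk atoms are independent, so intensities follow the terms of (0.8107 + 0.1893)^4.
P(M) = 0.8107^4 = 0.431957
P(M+2) = 4 × 0.8107^3 × 0.1893^1 = 0.403451
P(M+4) = 6 × 0.8107^2 × 0.1893^2 = 0.141310
P(M+6) = 4 × 0.8107^1 × 0.1893^3 = 0.021997
P(M+8) = 0.1893^4 = 0.001284
The M peak is largest (0.431957); scaling to 100 gives 100.00 : 93.40 : 32.71 : 5.09 : 0.30.

100.00 : 93.40 : 32.71 : 5.09 : 0.30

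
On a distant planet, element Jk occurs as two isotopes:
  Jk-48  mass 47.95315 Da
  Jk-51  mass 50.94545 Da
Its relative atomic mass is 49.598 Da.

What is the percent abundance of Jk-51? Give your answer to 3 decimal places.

Writing the weighted mean with unknown fraction x of Jk-48:
47.95315·x + 50.94545·(1 − x) = 49.598
(47.95315 − 50.94545)·x = 49.598 − 50.94545
x = -1.34745 / -2.99230 = 0.45031 → 45.031% Jk-48, 54.969% Jk-51.

54.969%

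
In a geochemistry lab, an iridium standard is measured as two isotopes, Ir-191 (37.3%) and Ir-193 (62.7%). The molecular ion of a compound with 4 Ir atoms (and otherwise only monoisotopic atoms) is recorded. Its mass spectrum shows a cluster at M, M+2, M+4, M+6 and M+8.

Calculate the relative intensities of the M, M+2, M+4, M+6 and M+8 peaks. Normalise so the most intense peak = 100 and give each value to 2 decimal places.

5.26 : 35.39 : 89.23 : 100.00 : 42.02

The 4 Ir atoms are independent, so intensities follow the terms of (0.373 + 0.627)^4.
P(M) = 0.373^4 = 0.019357
P(M+2) = 4 × 0.373^3 × 0.627^1 = 0.130153
P(M+4) = 6 × 0.373^2 × 0.627^2 = 0.328174
P(M+6) = 4 × 0.373^1 × 0.627^3 = 0.367766
P(M+8) = 0.627^4 = 0.154550
The M+6 peak is largest (0.367766); scaling to 100 gives 5.26 : 35.39 : 89.23 : 100.00 : 42.02.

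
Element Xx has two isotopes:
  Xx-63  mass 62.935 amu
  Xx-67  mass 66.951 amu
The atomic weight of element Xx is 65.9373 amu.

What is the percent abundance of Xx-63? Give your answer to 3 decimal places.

25.242%

Writing the weighted mean with unknown fraction x of Xx-63:
62.935·x + 66.951·(1 − x) = 65.9373
(62.935 − 66.951)·x = 65.9373 − 66.951
x = -1.0137 / -4.016 = 0.25242 → 25.242% Xx-63, 74.758% Xx-67.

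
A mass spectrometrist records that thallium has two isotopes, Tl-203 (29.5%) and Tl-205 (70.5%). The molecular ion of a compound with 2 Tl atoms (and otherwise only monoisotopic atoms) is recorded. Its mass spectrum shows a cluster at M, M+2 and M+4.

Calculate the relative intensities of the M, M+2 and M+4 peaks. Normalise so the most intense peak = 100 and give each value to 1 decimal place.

Expanding (0.295 + 0.705)^2:
P(M) = 0.295^2 = 0.087025
P(M+2) = 2 × 0.295^1 × 0.705^1 = 0.415950
P(M+4) = 0.705^2 = 0.497025
The M+4 peak is largest (0.497025); scaling to 100 gives 17.5 : 83.7 : 100.0.

17.5 : 83.7 : 100.0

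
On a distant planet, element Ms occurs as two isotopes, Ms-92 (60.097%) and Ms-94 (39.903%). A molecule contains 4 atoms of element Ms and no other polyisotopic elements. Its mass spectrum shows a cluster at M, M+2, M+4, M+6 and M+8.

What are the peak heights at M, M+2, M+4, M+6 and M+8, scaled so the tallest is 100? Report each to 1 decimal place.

Expanding (0.60097 + 0.39903)^4:
P(M) = 0.60097^4 = 0.130440
P(M+2) = 4 × 0.60097^3 × 0.39903^1 = 0.346437
P(M+4) = 6 × 0.60097^2 × 0.39903^2 = 0.345039
P(M+6) = 4 × 0.60097^1 × 0.39903^3 = 0.152732
P(M+8) = 0.39903^4 = 0.025353
The M+2 peak is largest (0.346437); scaling to 100 gives 37.7 : 100.0 : 99.6 : 44.1 : 7.3.

37.7 : 100.0 : 99.6 : 44.1 : 7.3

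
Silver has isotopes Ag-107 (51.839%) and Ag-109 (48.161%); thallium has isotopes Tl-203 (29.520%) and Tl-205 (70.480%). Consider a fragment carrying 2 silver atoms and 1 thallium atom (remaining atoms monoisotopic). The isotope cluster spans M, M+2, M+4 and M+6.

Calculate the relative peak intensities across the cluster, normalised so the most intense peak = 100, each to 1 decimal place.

18.9 : 80.1 : 100.0 : 38.9

Silver pattern (n=2): 0.26872819 : 0.49932362 : 0.23194819
Thallium pattern (n=1): 0.2952 : 0.7048
Convolve the two distributions (both contribute in 2-u steps):
  M: 0.26872819×0.2952 = 0.079329
  M+2: 0.26872819×0.7048 + 0.49932362×0.2952 = 0.336800
  M+4: 0.49932362×0.7048 + 0.23194819×0.2952 = 0.420394
  M+6: 0.23194819×0.7048 = 0.163477
Scale to base peak (0.420394) = 100: 18.9 : 80.1 : 100.0 : 38.9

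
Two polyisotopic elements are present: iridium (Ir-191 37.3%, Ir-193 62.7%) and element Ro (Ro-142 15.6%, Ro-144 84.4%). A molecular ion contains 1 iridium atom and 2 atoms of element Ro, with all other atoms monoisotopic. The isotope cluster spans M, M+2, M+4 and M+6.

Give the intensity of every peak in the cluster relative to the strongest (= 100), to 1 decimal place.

Iridium pattern (n=1): 0.3730 : 0.6270
Element Ro pattern (n=2): 0.024336 : 0.263328 : 0.712336
Convolve the two distributions (both contribute in 2-u steps):
  M: 0.3730×0.024336 = 0.009077
  M+2: 0.3730×0.263328 + 0.6270×0.024336 = 0.113480
  M+4: 0.3730×0.712336 + 0.6270×0.263328 = 0.430808
  M+6: 0.6270×0.712336 = 0.446635
Scale to base peak (0.446635) = 100: 2.0 : 25.4 : 96.5 : 100.0

2.0 : 25.4 : 96.5 : 100.0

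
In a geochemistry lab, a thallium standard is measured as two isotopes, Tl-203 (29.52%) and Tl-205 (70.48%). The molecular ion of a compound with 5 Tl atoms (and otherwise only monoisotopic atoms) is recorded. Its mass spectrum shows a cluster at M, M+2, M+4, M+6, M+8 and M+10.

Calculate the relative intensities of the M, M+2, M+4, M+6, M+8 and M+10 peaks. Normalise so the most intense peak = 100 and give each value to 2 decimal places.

Expanding (0.2952 + 0.7048)^5:
P(M) = 0.2952^5 = 0.002242
P(M+2) = 5 × 0.2952^4 × 0.7048^1 = 0.026761
P(M+4) = 10 × 0.2952^3 × 0.7048^2 = 0.127785
P(M+6) = 10 × 0.2952^2 × 0.7048^3 = 0.305092
P(M+8) = 5 × 0.2952^1 × 0.7048^4 = 0.364208
P(M+10) = 0.7048^5 = 0.173912
The M+8 peak is largest (0.364208); scaling to 100 gives 0.62 : 7.35 : 35.09 : 83.77 : 100.00 : 47.75.

0.62 : 7.35 : 35.09 : 83.77 : 100.00 : 47.75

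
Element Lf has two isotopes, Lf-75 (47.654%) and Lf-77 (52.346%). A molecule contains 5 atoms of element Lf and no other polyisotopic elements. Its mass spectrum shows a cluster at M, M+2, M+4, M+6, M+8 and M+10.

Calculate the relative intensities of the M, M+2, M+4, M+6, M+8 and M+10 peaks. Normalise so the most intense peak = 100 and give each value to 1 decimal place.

The 5 Lf atoms are independent, so intensities follow the terms of (0.47654 + 0.52346)^5.
P(M) = 0.47654^5 = 0.024575
P(M+2) = 5 × 0.47654^4 × 0.52346^1 = 0.134974
P(M+4) = 10 × 0.47654^3 × 0.52346^2 = 0.296528
P(M+6) = 10 × 0.47654^2 × 0.52346^3 = 0.325724
P(M+8) = 5 × 0.47654^1 × 0.52346^4 = 0.178897
P(M+10) = 0.52346^5 = 0.039302
The M+6 peak is largest (0.325724); scaling to 100 gives 7.5 : 41.4 : 91.0 : 100.0 : 54.9 : 12.1.

7.5 : 41.4 : 91.0 : 100.0 : 54.9 : 12.1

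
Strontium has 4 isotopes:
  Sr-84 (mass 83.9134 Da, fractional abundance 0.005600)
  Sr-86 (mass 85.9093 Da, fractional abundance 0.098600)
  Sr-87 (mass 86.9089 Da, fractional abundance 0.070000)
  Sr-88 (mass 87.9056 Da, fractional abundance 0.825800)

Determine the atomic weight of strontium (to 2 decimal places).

Average mass = Σ (abundance × isotope mass) = 0.005600 × 83.9134 + 0.098600 × 85.9093 + 0.070000 × 86.9089 + 0.825800 × 87.9056
= 0.46992 + 8.47066 + 6.08362 + 72.59244 = 87.61664 Da

87.62 Da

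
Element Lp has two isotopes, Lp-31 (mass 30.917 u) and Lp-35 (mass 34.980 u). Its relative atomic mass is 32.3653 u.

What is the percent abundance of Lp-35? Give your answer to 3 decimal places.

With x = fraction of Lp-31 (so Lp-35 is 1 − x):
30.917·x + 34.980·(1 − x) = 32.3653
(30.917 − 34.980)·x = 32.3653 − 34.980
x = -2.6147 / -4.063 = 0.64354 → 64.354% Lp-31, 35.646% Lp-35.

35.646%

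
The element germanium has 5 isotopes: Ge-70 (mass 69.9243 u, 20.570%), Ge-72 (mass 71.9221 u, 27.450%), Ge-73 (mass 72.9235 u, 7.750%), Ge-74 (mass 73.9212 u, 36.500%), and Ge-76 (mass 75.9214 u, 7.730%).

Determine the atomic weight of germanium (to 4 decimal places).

Ar = Σ fᵢ·mᵢ = 0.20570 × 69.9243 + 0.27450 × 71.9221 + 0.07750 × 72.9235 + 0.36500 × 73.9212 + 0.07730 × 75.9214
= 14.38343 + 19.74262 + 5.65157 + 26.98124 + 5.86872 = 72.62758 u

72.6276 u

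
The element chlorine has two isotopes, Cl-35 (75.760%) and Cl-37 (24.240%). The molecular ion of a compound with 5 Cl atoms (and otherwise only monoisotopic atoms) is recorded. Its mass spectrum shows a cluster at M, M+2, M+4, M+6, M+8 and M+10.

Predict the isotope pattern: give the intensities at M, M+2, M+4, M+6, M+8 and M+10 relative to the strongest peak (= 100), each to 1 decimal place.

The 5 Cl atoms are independent, so intensities follow the terms of (0.75760 + 0.24240)^5.
P(M) = 0.75760^5 = 0.249574
P(M+2) = 5 × 0.75760^4 × 0.24240^1 = 0.399266
P(M+4) = 10 × 0.75760^3 × 0.24240^2 = 0.255497
P(M+6) = 10 × 0.75760^2 × 0.24240^3 = 0.081748
P(M+8) = 5 × 0.75760^1 × 0.24240^4 = 0.013078
P(M+10) = 0.24240^5 = 0.000837
The M+2 peak is largest (0.399266); scaling to 100 gives 62.5 : 100.0 : 64.0 : 20.5 : 3.3 : 0.2.

62.5 : 100.0 : 64.0 : 20.5 : 3.3 : 0.2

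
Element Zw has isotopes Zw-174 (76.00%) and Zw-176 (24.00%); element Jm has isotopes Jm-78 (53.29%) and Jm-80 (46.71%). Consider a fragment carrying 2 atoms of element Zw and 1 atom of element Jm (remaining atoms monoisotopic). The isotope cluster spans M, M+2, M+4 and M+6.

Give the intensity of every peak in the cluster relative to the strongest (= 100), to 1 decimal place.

66.3 : 100.0 : 43.3 : 5.8

Element Zw pattern (n=2): 0.5776 : 0.3648 : 0.0576
Element Jm pattern (n=1): 0.5329 : 0.4671
Convolve the two distributions (both contribute in 2-u steps):
  M: 0.5776×0.5329 = 0.307803
  M+2: 0.5776×0.4671 + 0.3648×0.5329 = 0.464199
  M+4: 0.3648×0.4671 + 0.0576×0.5329 = 0.201093
  M+6: 0.0576×0.4671 = 0.026905
Scale to base peak (0.464199) = 100: 66.3 : 100.0 : 43.3 : 5.8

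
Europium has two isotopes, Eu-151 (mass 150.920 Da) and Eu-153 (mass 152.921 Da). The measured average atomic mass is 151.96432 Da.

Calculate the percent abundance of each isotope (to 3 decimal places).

Eu-151: 47.810%, Eu-153: 52.190%

Let x be the fractional abundance of Eu-151; then Eu-153 has abundance 1 − x.
150.920·x + 152.921·(1 − x) = 151.96432
(150.920 − 152.921)·x = 151.96432 − 152.921
x = -0.95668 / -2.001 = 0.47810 → 47.810% Eu-151, 52.190% Eu-153.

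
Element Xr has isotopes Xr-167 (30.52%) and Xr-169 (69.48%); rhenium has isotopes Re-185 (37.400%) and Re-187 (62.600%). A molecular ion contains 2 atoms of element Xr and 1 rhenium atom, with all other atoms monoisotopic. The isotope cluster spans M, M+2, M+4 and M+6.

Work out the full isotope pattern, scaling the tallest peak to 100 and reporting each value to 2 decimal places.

7.81 : 48.63 : 100.00 : 67.75

Element Xr pattern (n=2): 0.09314704 : 0.42410592 : 0.48274704
Rhenium pattern (n=1): 0.3740 : 0.6260
Convolve the two distributions (both contribute in 2-u steps):
  M: 0.09314704×0.3740 = 0.034837
  M+2: 0.09314704×0.6260 + 0.42410592×0.3740 = 0.216926
  M+4: 0.42410592×0.6260 + 0.48274704×0.3740 = 0.446038
  M+6: 0.48274704×0.6260 = 0.302200
Scale to base peak (0.446038) = 100: 7.81 : 48.63 : 100.00 : 67.75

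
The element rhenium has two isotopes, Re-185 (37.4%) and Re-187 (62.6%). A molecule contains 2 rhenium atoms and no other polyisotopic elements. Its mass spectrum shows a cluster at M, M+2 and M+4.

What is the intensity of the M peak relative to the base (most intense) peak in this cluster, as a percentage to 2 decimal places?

Binomial terms of (0.374 + 0.626)^2: M 0.1399, M+2 0.4682, M+4 0.3919 → M+2 is the base peak.
P(M+2) = C(2,1) × 0.374^1 × 0.626^1 = 2 × 0.3740 × 0.6260 = 0.468248 (base)
P(M) = C(2,0) × 0.374^2 × 0.626^0 = 1 × 0.139876 × 1.0000 = 0.139876
Relative intensity = 0.139876 / 0.468248 × 100 = 29.87

29.87%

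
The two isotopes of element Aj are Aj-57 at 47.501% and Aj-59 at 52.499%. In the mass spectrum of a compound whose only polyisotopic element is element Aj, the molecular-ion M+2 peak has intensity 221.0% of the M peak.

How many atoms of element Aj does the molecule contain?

With n Aj atoms, P(M+2)/P(M) = C(n,1)·p^(n−1)q / p^n = n·q/p = n · 0.52499/0.47501.
n = 2.210 × 0.47501/0.52499 = 2.00 ≈ 2

2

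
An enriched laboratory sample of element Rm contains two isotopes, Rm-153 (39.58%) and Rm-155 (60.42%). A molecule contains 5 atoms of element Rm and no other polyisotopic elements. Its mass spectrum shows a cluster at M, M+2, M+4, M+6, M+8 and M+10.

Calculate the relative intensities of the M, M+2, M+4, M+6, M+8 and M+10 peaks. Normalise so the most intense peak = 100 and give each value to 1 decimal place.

2.8 : 21.5 : 65.5 : 100.0 : 76.3 : 23.3

Each Rm atom is independently Rm-153 (p = 0.3958) or Rm-155 (q = 0.6042); the cluster is the binomial expansion (p + q)^5.
P(M) = 0.3958^5 = 0.009714
P(M+2) = 5 × 0.3958^4 × 0.6042^1 = 0.074140
P(M+4) = 10 × 0.3958^3 × 0.6042^2 = 0.226354
P(M+6) = 10 × 0.3958^2 × 0.6042^3 = 0.345536
P(M+8) = 5 × 0.3958^1 × 0.6042^4 = 0.263736
P(M+10) = 0.6042^5 = 0.080520
The M+6 peak is largest (0.345536); scaling to 100 gives 2.8 : 21.5 : 65.5 : 100.0 : 76.3 : 23.3.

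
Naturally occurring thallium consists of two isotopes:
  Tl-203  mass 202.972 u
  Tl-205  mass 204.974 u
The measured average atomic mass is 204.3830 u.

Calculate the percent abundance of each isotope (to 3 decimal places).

Writing the weighted mean with unknown fraction x of Tl-203:
202.972·x + 204.974·(1 − x) = 204.3830
(202.972 − 204.974)·x = 204.3830 − 204.974
x = -0.5910 / -2.002 = 0.29520 → 29.520% Tl-203, 70.480% Tl-205.

Tl-203: 29.520%, Tl-205: 70.480%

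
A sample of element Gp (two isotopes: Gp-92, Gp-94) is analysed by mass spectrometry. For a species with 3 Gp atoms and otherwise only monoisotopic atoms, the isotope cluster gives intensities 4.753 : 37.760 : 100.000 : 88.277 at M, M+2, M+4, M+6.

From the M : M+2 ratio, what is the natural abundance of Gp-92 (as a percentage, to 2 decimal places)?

If p is the fraction of Gp that is Gp-92, then I(M+2)/I(M) = [C(3,1)·p^2·(1−p)] / p^3 = 3·(1−p)/p = 37.760/4.753 = 7.9445
(1−p)/p = 7.9445/3 = 2.6482  ⇒  p = 1/(1 + 2.6482) = 0.2741
Gp-92: 27.41%, Gp-94: 72.59%.

27.41%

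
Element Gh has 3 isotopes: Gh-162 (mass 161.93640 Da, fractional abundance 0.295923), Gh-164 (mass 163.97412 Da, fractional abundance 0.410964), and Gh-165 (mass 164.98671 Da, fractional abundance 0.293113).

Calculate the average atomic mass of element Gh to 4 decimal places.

163.6679 Da

The abundance-weighted mean is 0.295923 × 161.93640 + 0.410964 × 163.97412 + 0.293113 × 164.98671
= 47.920705 + 67.387460 + 48.359750 = 163.667915 Da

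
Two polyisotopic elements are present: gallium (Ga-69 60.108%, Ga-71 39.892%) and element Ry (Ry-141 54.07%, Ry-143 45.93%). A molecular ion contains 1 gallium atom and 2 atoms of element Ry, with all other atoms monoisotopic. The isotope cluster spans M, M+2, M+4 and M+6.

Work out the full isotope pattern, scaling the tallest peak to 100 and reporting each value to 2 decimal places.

42.33 : 100.00 : 78.27 : 20.27

Gallium pattern (n=1): 0.60108 : 0.39892
Element Ry pattern (n=2): 0.29235649 : 0.49668702 : 0.21095649
Convolve the two distributions (both contribute in 2-u steps):
  M: 0.60108×0.29235649 = 0.175730
  M+2: 0.60108×0.49668702 + 0.39892×0.29235649 = 0.415175
  M+4: 0.60108×0.21095649 + 0.39892×0.49668702 = 0.324940
  M+6: 0.39892×0.21095649 = 0.084155
Scale to base peak (0.415175) = 100: 42.33 : 100.00 : 78.27 : 20.27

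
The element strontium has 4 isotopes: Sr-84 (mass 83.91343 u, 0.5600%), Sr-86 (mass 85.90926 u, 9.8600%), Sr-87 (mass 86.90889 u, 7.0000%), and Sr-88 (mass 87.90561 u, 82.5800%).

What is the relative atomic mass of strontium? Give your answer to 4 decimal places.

87.6166 u

Weight each isotope mass by its fractional abundance: 0.005600 × 83.91343 + 0.098600 × 85.90926 + 0.070000 × 86.90889 + 0.825800 × 87.90561
= 0.469915 + 8.470653 + 6.083622 + 72.592453 = 87.616643 u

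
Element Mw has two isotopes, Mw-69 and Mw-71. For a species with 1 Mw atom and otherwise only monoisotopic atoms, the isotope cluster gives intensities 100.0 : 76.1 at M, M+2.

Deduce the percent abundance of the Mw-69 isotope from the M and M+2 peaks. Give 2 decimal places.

56.79%

If p is the fraction of Mw that is Mw-69, then I(M+2)/I(M) = [C(1,1)·p^0·(1−p)] / p^1 = 1·(1−p)/p = 76.1/100.0 = 0.7610
(1−p)/p = 0.7610/1 = 0.7610  ⇒  p = 1/(1 + 0.7610) = 0.5679
Mw-69: 56.79%, Mw-71: 43.21%.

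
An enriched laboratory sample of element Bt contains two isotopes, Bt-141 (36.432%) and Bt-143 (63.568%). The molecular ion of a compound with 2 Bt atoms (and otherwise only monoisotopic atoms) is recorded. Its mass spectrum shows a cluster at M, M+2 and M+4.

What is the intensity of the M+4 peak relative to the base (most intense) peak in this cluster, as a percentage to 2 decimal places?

87.24%

Term probabilities: M 0.1327, M+2 0.4632, M+4 0.4041. Base peak = M+2.
P(M+2) = C(2,1) × 0.36432^1 × 0.63568^1 = 2 × 0.36432 × 0.63568 = 0.463182 (base)
P(M+4) = C(2,2) × 0.36432^0 × 0.63568^2 = 1 × 1.0000 × 0.40408906 = 0.404089
Relative intensity = 0.404089 / 0.463182 × 100 = 87.24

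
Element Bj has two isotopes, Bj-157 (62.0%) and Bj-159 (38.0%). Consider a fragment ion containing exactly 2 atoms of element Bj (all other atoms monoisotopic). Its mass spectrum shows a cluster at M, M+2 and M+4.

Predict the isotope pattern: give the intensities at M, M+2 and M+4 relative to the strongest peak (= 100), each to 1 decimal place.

Each Bj atom is independently Bj-157 (p = 0.620) or Bj-159 (q = 0.380); the cluster is the binomial expansion (p + q)^2.
P(M) = 0.620^2 = 0.384400
P(M+2) = 2 × 0.620^1 × 0.380^1 = 0.471200
P(M+4) = 0.380^2 = 0.144400
The M+2 peak is largest (0.471200); scaling to 100 gives 81.6 : 100.0 : 30.6.

81.6 : 100.0 : 30.6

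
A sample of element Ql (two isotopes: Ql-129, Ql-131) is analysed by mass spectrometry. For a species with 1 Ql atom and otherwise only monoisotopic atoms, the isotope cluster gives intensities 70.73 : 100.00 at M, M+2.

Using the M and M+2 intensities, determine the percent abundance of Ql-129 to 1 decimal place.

41.4%

If p is the fraction of Ql that is Ql-129, then I(M+2)/I(M) = [C(1,1)·p^0·(1−p)] / p^1 = 1·(1−p)/p = 100.00/70.73 = 1.4138
(1−p)/p = 1.4138/1 = 1.4138  ⇒  p = 1/(1 + 1.4138) = 0.4143
Ql-129: 41.4%, Ql-131: 58.6%.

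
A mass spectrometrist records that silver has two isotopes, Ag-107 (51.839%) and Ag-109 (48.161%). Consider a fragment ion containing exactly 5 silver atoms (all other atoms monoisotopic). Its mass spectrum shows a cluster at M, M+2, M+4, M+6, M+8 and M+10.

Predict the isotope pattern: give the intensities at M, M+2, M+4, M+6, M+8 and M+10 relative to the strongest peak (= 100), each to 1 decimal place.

Each Ag atom is independently Ag-107 (p = 0.51839) or Ag-109 (q = 0.48161); the cluster is the binomial expansion (p + q)^5.
P(M) = 0.51839^5 = 0.037435
P(M+2) = 5 × 0.51839^4 × 0.48161^1 = 0.173897
P(M+4) = 10 × 0.51839^3 × 0.48161^2 = 0.323118
P(M+6) = 10 × 0.51839^2 × 0.48161^3 = 0.300192
P(M+8) = 5 × 0.51839^1 × 0.48161^4 = 0.139447
P(M+10) = 0.48161^5 = 0.025911
The M+4 peak is largest (0.323118); scaling to 100 gives 11.6 : 53.8 : 100.0 : 92.9 : 43.2 : 8.0.

11.6 : 53.8 : 100.0 : 92.9 : 43.2 : 8.0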